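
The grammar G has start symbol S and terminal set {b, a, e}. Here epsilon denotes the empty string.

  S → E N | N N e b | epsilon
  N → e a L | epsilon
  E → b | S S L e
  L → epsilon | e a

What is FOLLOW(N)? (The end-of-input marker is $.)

FIRST(N): from N→e a L we get {e}; from N→epsilon we get {epsilon}. So FIRST(N) = {epsilon, e}.
FIRST(L): from L→epsilon we get {epsilon}; from L→e a we get {e}. So FIRST(L) = {epsilon, e}.
FIRST(S): from S→E N we get {b, e}; from S→N N e b we get {e}; from S→epsilon we get {epsilon}. So FIRST(S) = {epsilon, b, e}.
FIRST(E): from E→b we get {b}; from E→S S L e we get {b, e}. So FIRST(E) = {b, e}.
FOLLOW(S) includes $ since S is the start symbol.
FOLLOW(S): in E→S S L e (occurrence 1), S is followed by S L e with FIRST {b, e}; in E→S S L e (occurrence 2), S is followed by L e with FIRST {e}. Thus FOLLOW(S) = {$, b, e}.
FOLLOW(N): in S→E N, the suffix after N is empty, so FOLLOW(N) ⊇ FOLLOW(S) = {$, b, e}; in S→N N e b (occurrence 1), N is followed by N e b with FIRST {e}; in S→N N e b (occurrence 2), N is followed by e b with FIRST {e}. Thus FOLLOW(N) = {$, b, e}.
FOLLOW(E): in S→E N, E is followed by N with FIRST {epsilon, e}; in S→E N, the suffix after E is nullable, so FOLLOW(E) ⊇ FOLLOW(S) = {$, b, e}. Thus FOLLOW(E) = {$, b, e}.
FOLLOW(L): in N→e a L, the suffix after L is empty, so FOLLOW(L) ⊇ FOLLOW(N) = {$, b, e}; in E→S S L e, L is followed by e with FIRST {e}. Thus FOLLOW(L) = {$, b, e}.

{$, b, e}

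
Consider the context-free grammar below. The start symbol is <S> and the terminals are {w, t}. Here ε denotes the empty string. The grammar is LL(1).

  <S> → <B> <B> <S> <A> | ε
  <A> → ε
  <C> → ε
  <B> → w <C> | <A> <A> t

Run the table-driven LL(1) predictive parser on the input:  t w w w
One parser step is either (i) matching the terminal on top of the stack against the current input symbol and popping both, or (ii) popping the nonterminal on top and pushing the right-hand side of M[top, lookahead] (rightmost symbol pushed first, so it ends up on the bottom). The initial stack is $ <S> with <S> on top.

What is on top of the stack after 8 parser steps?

<S>

step 1: stack=$ <S>  input=t w w w $  — expand <S> → <B> <B> <S> <A>
step 2: stack=$ <A> <S> <B> <B>  input=t w w w $  — expand <B> → <A> <A> t
step 3: stack=$ <A> <S> <B> t <A> <A>  input=t w w w $  — expand <A> → ε
step 4: stack=$ <A> <S> <B> t <A>  input=t w w w $  — expand <A> → ε
step 5: stack=$ <A> <S> <B> t  input=t w w w $  — match t
step 6: stack=$ <A> <S> <B>  input=w w w $  — expand <B> → w <C>
step 7: stack=$ <A> <S> <C> w  input=w w w $  — match w
step 8: stack=$ <A> <S> <C>  input=w w $  — expand <C> → ε
Stack after step 8: $ <A> <S> (top = <S>).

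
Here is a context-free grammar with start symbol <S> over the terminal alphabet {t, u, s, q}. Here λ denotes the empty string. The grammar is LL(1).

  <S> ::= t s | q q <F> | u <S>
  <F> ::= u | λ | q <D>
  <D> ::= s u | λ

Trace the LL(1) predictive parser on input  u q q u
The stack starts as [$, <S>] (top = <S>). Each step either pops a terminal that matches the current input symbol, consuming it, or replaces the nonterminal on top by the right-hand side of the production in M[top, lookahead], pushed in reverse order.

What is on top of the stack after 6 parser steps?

u

step 1: stack=$ <S>  input=u q q u $  — expand <S> ::= u <S>
step 2: stack=$ <S> u  input=u q q u $  — match u
step 3: stack=$ <S>  input=q q u $  — expand <S> ::= q q <F>
step 4: stack=$ <F> q q  input=q q u $  — match q
step 5: stack=$ <F> q  input=q u $  — match q
step 6: stack=$ <F>  input=u $  — expand <F> ::= u
Stack after step 6: $ u (top = u).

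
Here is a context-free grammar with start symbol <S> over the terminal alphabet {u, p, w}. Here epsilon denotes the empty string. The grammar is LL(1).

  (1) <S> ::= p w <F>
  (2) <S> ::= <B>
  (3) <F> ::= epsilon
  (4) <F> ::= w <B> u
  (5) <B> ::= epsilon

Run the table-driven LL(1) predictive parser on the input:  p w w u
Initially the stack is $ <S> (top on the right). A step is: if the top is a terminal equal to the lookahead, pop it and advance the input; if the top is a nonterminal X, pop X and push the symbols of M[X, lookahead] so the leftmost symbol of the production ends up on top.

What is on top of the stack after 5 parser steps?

step 1: stack=$ <S>  input=p w w u $  — expand <S> ::= p w <F>
step 2: stack=$ <F> w p  input=p w w u $  — match p
step 3: stack=$ <F> w  input=w w u $  — match w
step 4: stack=$ <F>  input=w u $  — expand <F> ::= w <B> u
step 5: stack=$ u <B> w  input=w u $  — match w
Stack after step 5: $ u <B> (top = <B>).

<B>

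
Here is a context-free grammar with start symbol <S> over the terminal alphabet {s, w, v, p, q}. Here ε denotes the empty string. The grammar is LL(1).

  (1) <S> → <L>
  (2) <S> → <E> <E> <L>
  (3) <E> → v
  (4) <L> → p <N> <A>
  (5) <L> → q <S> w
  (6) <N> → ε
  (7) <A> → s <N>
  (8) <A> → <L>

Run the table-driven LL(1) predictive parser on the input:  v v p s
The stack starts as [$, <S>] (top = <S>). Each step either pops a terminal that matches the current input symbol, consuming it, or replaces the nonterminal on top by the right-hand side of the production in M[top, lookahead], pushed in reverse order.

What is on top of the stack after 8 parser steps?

<A>

     Stack          Input      Action
  1  $ <S>          v v p s $  expand <S> → <E> <E> <L>
  2  $ <L> <E> <E>  v v p s $  expand <E> → v
  3  $ <L> <E> v    v v p s $  match v
  4  $ <L> <E>      v p s $    expand <E> → v
  5  $ <L> v        v p s $    match v
  6  $ <L>          p s $      expand <L> → p <N> <A>
  7  $ <A> <N> p    p s $      match p
  8  $ <A> <N>      s $        expand <N> → ε
Stack after step 8: $ <A> (top = <A>).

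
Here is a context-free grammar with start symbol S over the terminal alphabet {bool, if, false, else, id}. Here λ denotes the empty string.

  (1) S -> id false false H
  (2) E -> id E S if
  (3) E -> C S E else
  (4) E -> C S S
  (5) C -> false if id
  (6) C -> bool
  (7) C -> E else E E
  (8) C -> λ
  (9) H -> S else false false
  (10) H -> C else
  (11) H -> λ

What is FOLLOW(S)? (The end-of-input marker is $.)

{$, bool, else, false, id, if}

FIRST(S) = {id}
FIRST(E) = {bool, false, id}  (via C S E else, C S S)
FIRST(C) = {λ, bool, false, id}  (via E else E E)
FIRST(H) = {λ, bool, else, false, id}  (via S else false false, C else)
FOLLOW(S) includes $ since S is the start symbol.
FOLLOW(C): in E->C S E else, C is followed by S E else with FIRST {id}; in E->C S S, C is followed by S S with FIRST {id}; in H->C else, C is followed by else with FIRST {else}. Thus FOLLOW(C) = {else, id}.
FOLLOW(E): in E->id E S if, E is followed by S if with FIRST {id}; in E->C S E else, E is followed by else with FIRST {else}; in C->E else E E (occurrence 1), E is followed by else E E with FIRST {else}; in C->E else E E (occurrence 2), E is followed by E with FIRST {bool, false, id}; in C->E else E E (occurrence 3), the suffix after E is empty, so FOLLOW(E) ⊇ FOLLOW(C) = {else, id}. Thus FOLLOW(E) = {bool, else, false, id}.
FOLLOW(S): in E->id E S if, S is followed by if with FIRST {if}; in E->C S E else, S is followed by E else with FIRST {bool, false, id}; in E->C S S (occurrence 1), S is followed by S with FIRST {id}; in E->C S S (occurrence 2), the suffix after S is empty, so FOLLOW(S) ⊇ FOLLOW(E) = {bool, else, false, id}; in H->S else false false, S is followed by else false false with FIRST {else}. Thus FOLLOW(S) = {$, bool, else, false, id, if}.
FOLLOW(H): in S->id false false H, the suffix after H is empty, so FOLLOW(H) ⊇ FOLLOW(S) = {$, bool, else, false, id, if}. Thus FOLLOW(H) = {$, bool, else, false, id, if}.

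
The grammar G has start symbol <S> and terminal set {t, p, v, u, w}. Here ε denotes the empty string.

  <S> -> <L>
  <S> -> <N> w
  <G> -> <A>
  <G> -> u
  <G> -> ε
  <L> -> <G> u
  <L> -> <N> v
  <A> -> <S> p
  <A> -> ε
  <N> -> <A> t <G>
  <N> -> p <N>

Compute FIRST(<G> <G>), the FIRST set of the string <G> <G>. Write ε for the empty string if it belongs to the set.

FIRST(<S>): from <S>-><L> we get {p, t, u}; from <S>-><N> w we get {p, t, u}. So FIRST(<S>) = {p, t, u}.
FIRST(<A>): from <A>-><S> p we get {p, t, u}; from <A>->ε we get {ε}. So FIRST(<A>) = {ε, p, t, u}.
FIRST(<G>): from <G>-><A> we get {ε, p, t, u}; from <G>->u we get {u}; from <G>->ε we get {ε}. So FIRST(<G>) = {ε, p, t, u}.
FIRST(<N>): from <N>-><A> t <G> we get {p, t, u}; from <N>->p <N> we get {p}. So FIRST(<N>) = {p, t, u}.
FIRST(<L>): from <L>-><G> u we get {p, t, u}; from <L>-><N> v we get {p, t, u}. So FIRST(<L>) = {p, t, u}.
FIRST(<G> <G>): take FIRST of each symbol in turn, carrying on past any symbol whose FIRST contains ε; result {ε, p, t, u}.

{ε, p, t, u}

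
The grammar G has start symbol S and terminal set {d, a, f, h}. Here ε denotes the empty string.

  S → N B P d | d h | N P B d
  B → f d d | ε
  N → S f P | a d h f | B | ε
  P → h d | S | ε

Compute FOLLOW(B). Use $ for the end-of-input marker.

{a, d, f, h}

FIRST(B) = {ε, f}
FIRST(S) = {a, d, f, h}  (via N B P d, N P B d)
FIRST(N) = {ε, a, d, f, h}  (via S f P, B)
FIRST(P) = {ε, a, d, f, h}  (via S)
FOLLOW(S) includes $ since S is the start symbol.
FOLLOW(N): in S→N B P d, N is followed by B P d with FIRST {a, d, f, h}; in S→N P B d, N is followed by P B d with FIRST {a, d, f, h}. Thus FOLLOW(N) = {a, d, f, h}.
FOLLOW(B): in S→N B P d, B is followed by P d with FIRST {a, d, f, h}; in S→N P B d, B is followed by d with FIRST {d}; in N→B, the suffix after B is empty, so FOLLOW(B) ⊇ FOLLOW(N) = {a, d, f, h}. Thus FOLLOW(B) = {a, d, f, h}.
FOLLOW(P): in S→N B P d, P is followed by d with FIRST {d}; in S→N P B d, P is followed by B d with FIRST {d, f}; in N→S f P, the suffix after P is empty, so FOLLOW(P) ⊇ FOLLOW(N) = {a, d, f, h}. Thus FOLLOW(P) = {a, d, f, h}.
FOLLOW(S): in N→S f P, S is followed by f P with FIRST {f}; in P→S, the suffix after S is empty, so FOLLOW(S) ⊇ FOLLOW(P) = {a, d, f, h}. Thus FOLLOW(S) = {$, a, d, f, h}.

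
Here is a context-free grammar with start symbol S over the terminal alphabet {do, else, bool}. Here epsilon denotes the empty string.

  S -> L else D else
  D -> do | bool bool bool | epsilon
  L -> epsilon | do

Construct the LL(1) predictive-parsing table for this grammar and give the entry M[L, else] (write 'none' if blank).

L -> epsilon

FIRST(D) = {epsilon, bool, do}
FIRST(L) = {epsilon, do}
FIRST(S) = {do, else}  (via L else D else)
FOLLOW(S) includes $ since S is the start symbol.
FOLLOW(L): in S->L else D else, L is followed by else D else with FIRST {else}. Thus FOLLOW(L) = {else}.
For L -> epsilon: FIRST(epsilon) = {epsilon}, so it goes in M[L, t] for t ∈ {}; since epsilon ∈ FIRST, also for every t ∈ FOLLOW(L) = {else}.
For L -> do: FIRST(do) = {do}, so it goes in M[L, t] for t ∈ {do}.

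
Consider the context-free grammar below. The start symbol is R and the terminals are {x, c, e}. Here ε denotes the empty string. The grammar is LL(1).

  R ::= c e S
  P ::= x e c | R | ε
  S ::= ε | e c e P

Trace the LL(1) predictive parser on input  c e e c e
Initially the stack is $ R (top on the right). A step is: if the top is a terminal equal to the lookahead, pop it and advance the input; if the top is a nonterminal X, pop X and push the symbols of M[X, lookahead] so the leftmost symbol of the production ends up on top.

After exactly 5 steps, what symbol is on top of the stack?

c

step 1: stack=$ R  input=c e e c e $  — expand R ::= c e S
step 2: stack=$ S e c  input=c e e c e $  — match c
step 3: stack=$ S e  input=e e c e $  — match e
step 4: stack=$ S  input=e c e $  — expand S ::= e c e P
step 5: stack=$ P e c e  input=e c e $  — match e
Stack after step 5: $ P e c (top = c).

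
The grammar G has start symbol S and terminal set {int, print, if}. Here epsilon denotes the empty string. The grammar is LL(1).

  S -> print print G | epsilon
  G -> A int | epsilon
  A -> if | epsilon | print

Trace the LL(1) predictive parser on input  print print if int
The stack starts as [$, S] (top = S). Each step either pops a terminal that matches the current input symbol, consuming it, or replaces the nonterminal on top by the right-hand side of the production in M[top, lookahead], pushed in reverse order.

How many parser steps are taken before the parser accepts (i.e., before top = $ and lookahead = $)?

step 1: stack=$ S  input=print print if int $  — expand S -> print print G
step 2: stack=$ G print print  input=print print if int $  — match print
step 3: stack=$ G print  input=print if int $  — match print
step 4: stack=$ G  input=if int $  — expand G -> A int
step 5: stack=$ int A  input=if int $  — expand A -> if
step 6: stack=$ int if  input=if int $  — match if
step 7: stack=$ int  input=int $  — match int
Accept reached after 7 steps.

7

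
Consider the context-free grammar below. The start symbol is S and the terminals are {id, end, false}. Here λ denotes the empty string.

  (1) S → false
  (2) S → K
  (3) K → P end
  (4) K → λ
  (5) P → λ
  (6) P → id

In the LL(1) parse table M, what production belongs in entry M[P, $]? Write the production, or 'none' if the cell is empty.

none

FIRST(P) = {λ, id}
FIRST(K) = {λ, end, id}  (via P end)
FIRST(S) = {λ, end, false, id}  (via K)
FOLLOW(S) includes $ since S is the start symbol.
FOLLOW(P): in K→P end, P is followed by end with FIRST {end}. Thus FOLLOW(P) = {end}.
For P → λ: FIRST(λ) = {λ}, so it goes in M[P, t] for t ∈ {}; since λ ∈ FIRST, also for every t ∈ FOLLOW(P) = {end}.
For P → id: FIRST(id) = {id}, so it goes in M[P, t] for t ∈ {id}.
None of these place a production in M[P, $].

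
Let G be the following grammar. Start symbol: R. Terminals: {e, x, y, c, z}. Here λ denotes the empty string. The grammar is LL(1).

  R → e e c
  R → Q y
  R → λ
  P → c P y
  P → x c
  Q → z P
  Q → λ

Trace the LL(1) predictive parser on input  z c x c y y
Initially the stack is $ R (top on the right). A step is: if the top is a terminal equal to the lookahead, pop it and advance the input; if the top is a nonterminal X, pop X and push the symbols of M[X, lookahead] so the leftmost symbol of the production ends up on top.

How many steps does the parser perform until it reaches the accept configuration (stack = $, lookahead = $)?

10

step 1: stack=$ R  input=z c x c y y $  — expand R → Q y
step 2: stack=$ y Q  input=z c x c y y $  — expand Q → z P
step 3: stack=$ y P z  input=z c x c y y $  — match z
step 4: stack=$ y P  input=c x c y y $  — expand P → c P y
step 5: stack=$ y y P c  input=c x c y y $  — match c
step 6: stack=$ y y P  input=x c y y $  — expand P → x c
step 7: stack=$ y y c x  input=x c y y $  — match x
step 8: stack=$ y y c  input=c y y $  — match c
step 9: stack=$ y y  input=y y $  — match y
step 10: stack=$ y  input=y $  — match y
Accept reached after 10 steps.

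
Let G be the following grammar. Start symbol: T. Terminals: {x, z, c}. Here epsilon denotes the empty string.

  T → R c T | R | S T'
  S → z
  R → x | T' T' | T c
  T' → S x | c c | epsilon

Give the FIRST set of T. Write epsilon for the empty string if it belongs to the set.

FIRST(S) = {z}
FIRST(T') = {epsilon, c, z}  (via S x)
FIRST(T) = {epsilon, c, x, z}  (via R c T, R, S T')
FIRST(R) = {epsilon, c, x, z}  (via T' T', T c)

{epsilon, c, x, z}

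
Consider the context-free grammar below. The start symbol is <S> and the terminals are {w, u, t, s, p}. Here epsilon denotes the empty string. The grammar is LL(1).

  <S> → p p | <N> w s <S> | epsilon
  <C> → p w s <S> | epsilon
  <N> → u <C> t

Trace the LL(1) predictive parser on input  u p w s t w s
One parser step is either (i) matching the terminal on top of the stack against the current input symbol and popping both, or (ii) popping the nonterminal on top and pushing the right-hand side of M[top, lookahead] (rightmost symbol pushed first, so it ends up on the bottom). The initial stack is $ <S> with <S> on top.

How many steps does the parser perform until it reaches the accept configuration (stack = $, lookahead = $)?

      Stack                  Input            Action
   1  $ <S>                  u p w s t w s $  expand <S> → <N> w s <S>
   2  $ <S> s w <N>          u p w s t w s $  expand <N> → u <C> t
   3  $ <S> s w t <C> u      u p w s t w s $  match u
   4  $ <S> s w t <C>        p w s t w s $    expand <C> → p w s <S>
   5  $ <S> s w t <S> s w p  p w s t w s $    match p
   6  $ <S> s w t <S> s w    w s t w s $      match w
   7  $ <S> s w t <S> s      s t w s $        match s
   8  $ <S> s w t <S>        t w s $          expand <S> → epsilon
   9  $ <S> s w t            t w s $          match t
  10  $ <S> s w              w s $            match w
  11  $ <S> s                s $              match s
  12  $ <S>                  $                expand <S> → epsilon
Accept reached after 12 steps.

12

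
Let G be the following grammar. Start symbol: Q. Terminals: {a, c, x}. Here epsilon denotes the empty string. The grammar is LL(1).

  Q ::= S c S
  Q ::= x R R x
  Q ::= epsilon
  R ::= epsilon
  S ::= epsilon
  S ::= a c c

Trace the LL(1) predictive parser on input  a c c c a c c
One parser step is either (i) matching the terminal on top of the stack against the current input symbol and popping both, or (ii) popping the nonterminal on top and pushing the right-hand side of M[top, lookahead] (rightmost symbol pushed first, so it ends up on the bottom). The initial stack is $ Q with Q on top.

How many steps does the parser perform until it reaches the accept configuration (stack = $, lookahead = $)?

10

step 1: stack=$ Q  input=a c c c a c c $  — expand Q ::= S c S
step 2: stack=$ S c S  input=a c c c a c c $  — expand S ::= a c c
step 3: stack=$ S c c c a  input=a c c c a c c $  — match a
step 4: stack=$ S c c c  input=c c c a c c $  — match c
step 5: stack=$ S c c  input=c c a c c $  — match c
step 6: stack=$ S c  input=c a c c $  — match c
step 7: stack=$ S  input=a c c $  — expand S ::= a c c
step 8: stack=$ c c a  input=a c c $  — match a
step 9: stack=$ c c  input=c c $  — match c
step 10: stack=$ c  input=c $  — match c
Accept reached after 10 steps.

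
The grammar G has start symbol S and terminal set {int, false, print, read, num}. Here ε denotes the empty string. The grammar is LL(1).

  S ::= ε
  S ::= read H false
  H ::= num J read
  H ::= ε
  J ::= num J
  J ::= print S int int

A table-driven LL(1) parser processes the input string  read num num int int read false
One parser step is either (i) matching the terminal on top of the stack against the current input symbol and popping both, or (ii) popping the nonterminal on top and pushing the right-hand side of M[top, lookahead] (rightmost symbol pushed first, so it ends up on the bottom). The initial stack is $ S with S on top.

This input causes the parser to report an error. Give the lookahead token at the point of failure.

int

     Stack               Input                              Action
  1  $ S                 read num num int int read false $  expand S ::= read H false
  2  $ false H read      read num num int int read false $  match read
  3  $ false H           num num int int read false $       expand H ::= num J read
  4  $ false read J num  num num int int read false $       match num
  5  $ false read J      num int int read false $           expand J ::= num J
  6  $ false read J num  num int int read false $           match num
  7  $ false read J      int int read false $               error: M[J, int] is empty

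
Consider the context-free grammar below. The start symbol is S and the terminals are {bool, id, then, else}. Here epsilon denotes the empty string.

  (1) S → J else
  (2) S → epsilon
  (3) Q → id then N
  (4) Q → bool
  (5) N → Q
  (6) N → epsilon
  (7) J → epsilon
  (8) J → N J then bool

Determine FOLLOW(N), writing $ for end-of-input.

{bool, id, then}

FIRST(Q) = {bool, id}
FIRST(N) = {epsilon, bool, id}  (via Q)
FIRST(J) = {epsilon, bool, id, then}  (via N J then bool)
FIRST(S) = {epsilon, bool, else, id, then}  (via J else)
FOLLOW(S) includes $ since S is the start symbol.
FOLLOW(S): S appears on no right-hand side. Thus FOLLOW(S) = {$}.
FOLLOW(J): in S→J else, J is followed by else with FIRST {else}; in J→N J then bool, J is followed by then bool with FIRST {then}. Thus FOLLOW(J) = {else, then}.
FOLLOW(Q): in N→Q, the suffix after Q is empty, so FOLLOW(Q) ⊇ FOLLOW(N) = {bool, id, then}. Thus FOLLOW(Q) = {bool, id, then}.
FOLLOW(N): in Q→id then N, the suffix after N is empty, so FOLLOW(N) ⊇ FOLLOW(Q) = {bool, id, then}; in J→N J then bool, N is followed by J then bool with FIRST {bool, id, then}. Thus FOLLOW(N) = {bool, id, then}.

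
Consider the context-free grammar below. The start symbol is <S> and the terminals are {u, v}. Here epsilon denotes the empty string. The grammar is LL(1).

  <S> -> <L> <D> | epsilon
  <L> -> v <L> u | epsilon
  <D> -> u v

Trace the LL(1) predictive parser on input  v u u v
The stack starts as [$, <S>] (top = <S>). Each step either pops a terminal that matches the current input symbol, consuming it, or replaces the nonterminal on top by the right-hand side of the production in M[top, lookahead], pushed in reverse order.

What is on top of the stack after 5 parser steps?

     Stack          Input      Action
  1  $ <S>          v u u v $  expand <S> -> <L> <D>
  2  $ <D> <L>      v u u v $  expand <L> -> v <L> u
  3  $ <D> u <L> v  v u u v $  match v
  4  $ <D> u <L>    u u v $    expand <L> -> epsilon
  5  $ <D> u        u u v $    match u
Stack after step 5: $ <D> (top = <D>).

<D>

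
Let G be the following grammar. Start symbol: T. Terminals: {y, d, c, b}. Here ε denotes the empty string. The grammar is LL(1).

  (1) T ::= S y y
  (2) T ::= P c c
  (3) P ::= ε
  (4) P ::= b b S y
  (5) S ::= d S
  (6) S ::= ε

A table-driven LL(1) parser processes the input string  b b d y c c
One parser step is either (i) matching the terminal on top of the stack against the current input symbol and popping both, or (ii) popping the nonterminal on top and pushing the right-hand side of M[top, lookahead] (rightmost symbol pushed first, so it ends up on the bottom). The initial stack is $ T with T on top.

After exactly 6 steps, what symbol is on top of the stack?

     Stack          Input          Action
  1  $ T            b b d y c c $  expand T ::= P c c
  2  $ c c P        b b d y c c $  expand P ::= b b S y
  3  $ c c y S b b  b b d y c c $  match b
  4  $ c c y S b    b d y c c $    match b
  5  $ c c y S      d y c c $      expand S ::= d S
  6  $ c c y S d    d y c c $      match d
Stack after step 6: $ c c y S (top = S).

S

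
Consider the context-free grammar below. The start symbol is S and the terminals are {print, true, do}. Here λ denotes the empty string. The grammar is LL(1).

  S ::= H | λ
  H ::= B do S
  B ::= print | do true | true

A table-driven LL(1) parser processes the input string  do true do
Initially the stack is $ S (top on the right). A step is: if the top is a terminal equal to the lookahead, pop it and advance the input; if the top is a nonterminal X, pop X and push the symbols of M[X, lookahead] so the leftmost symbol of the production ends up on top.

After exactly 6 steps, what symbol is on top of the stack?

     Stack           Input         Action
  1  $ S             do true do $  expand S ::= H
  2  $ H             do true do $  expand H ::= B do S
  3  $ S do B        do true do $  expand B ::= do true
  4  $ S do true do  do true do $  match do
  5  $ S do true     true do $     match true
  6  $ S do          do $          match do
Stack after step 6: $ S (top = S).

S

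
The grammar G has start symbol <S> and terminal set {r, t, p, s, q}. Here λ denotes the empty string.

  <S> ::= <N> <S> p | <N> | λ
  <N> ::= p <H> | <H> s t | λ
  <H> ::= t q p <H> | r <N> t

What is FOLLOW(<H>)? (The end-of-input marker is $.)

{$, p, r, s, t}

FIRST(<H>) = {r, t}
FIRST(<N>) = {λ, p, r, t}  (via <H> s t)
FIRST(<S>) = {λ, p, r, t}  (via <N> <S> p, <N>)
FOLLOW(<S>) includes $ since <S> is the start symbol.
FOLLOW(<S>): in <S>::=<N> <S> p, <S> is followed by p with FIRST {p}. Thus FOLLOW(<S>) = {$, p}.
FOLLOW(<N>): in <S>::=<N> <S> p, <N> is followed by <S> p with FIRST {p, r, t}; in <S>::=<N>, the suffix after <N> is empty, so FOLLOW(<N>) ⊇ FOLLOW(<S>) = {$, p}; in <H>::=r <N> t, <N> is followed by t with FIRST {t}. Thus FOLLOW(<N>) = {$, p, r, t}.
FOLLOW(<H>): in <N>::=p <H>, the suffix after <H> is empty, so FOLLOW(<H>) ⊇ FOLLOW(<N>) = {$, p, r, t}; in <N>::=<H> s t, <H> is followed by s t with FIRST {s}; in <H>::=t q p <H>, the suffix after <H> is empty (adds nothing new). Thus FOLLOW(<H>) = {$, p, r, s, t}.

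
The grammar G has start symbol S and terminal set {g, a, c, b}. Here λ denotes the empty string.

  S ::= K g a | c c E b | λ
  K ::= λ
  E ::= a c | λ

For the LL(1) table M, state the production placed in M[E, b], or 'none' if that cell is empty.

FIRST(K): from K::=λ we get {λ}. So FIRST(K) = {λ}.
FIRST(E): from E::=a c we get {a}; from E::=λ we get {λ}. So FIRST(E) = {λ, a}.
FIRST(S): from S::=K g a we get {g}; from S::=c c E b we get {c}; from S::=λ we get {λ}. So FIRST(S) = {λ, c, g}.
FOLLOW(S) includes $ since S is the start symbol.
FOLLOW(E): in S::=c c E b, E is followed by b with FIRST {b}. Thus FOLLOW(E) = {b}.
For E ::= a c: FIRST(a c) = {a}, so it goes in M[E, t] for t ∈ {a}.
For E ::= λ: FIRST(λ) = {λ}, so it goes in M[E, t] for t ∈ {}; since λ ∈ FIRST, also for every t ∈ FOLLOW(E) = {b}.

E ::= λ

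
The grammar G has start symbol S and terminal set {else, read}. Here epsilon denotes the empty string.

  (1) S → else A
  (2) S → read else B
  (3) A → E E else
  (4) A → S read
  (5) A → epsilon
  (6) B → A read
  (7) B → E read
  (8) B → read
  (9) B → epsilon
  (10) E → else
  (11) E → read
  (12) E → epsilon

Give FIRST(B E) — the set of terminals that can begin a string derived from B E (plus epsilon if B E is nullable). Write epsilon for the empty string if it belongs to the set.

{epsilon, else, read}

FIRST(S) = {else, read}
FIRST(E) = {epsilon, else, read}
FIRST(A) = {epsilon, else, read}  (via E E else, S read)
FIRST(B) = {epsilon, else, read}  (via A read, E read)
FIRST(B E): take FIRST of each symbol in turn, carrying on past any symbol whose FIRST contains epsilon; result {epsilon, else, read}.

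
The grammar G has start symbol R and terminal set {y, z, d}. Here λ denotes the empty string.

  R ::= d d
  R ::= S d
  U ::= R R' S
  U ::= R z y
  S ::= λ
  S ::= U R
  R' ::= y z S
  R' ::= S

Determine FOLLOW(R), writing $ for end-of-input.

FIRST(R) = {d}  (via S d)
FIRST(U) = {d}  (via R R' S, R z y)
FIRST(S) = {λ, d}  (via U R)
FIRST(R') = {λ, d, y}  (via S)
FOLLOW(R) includes $ since R is the start symbol.
FOLLOW(U): in S::=U R, U is followed by R with FIRST {d}. Thus FOLLOW(U) = {d}.
FOLLOW(R'): in U::=R R' S, R' is followed by S with FIRST {λ, d}; in U::=R R' S, the suffix after R' is nullable, so FOLLOW(R') ⊇ FOLLOW(U) = {d}. Thus FOLLOW(R') = {d}.
FOLLOW(S): in R::=S d, S is followed by d with FIRST {d}; in U::=R R' S, the suffix after S is empty, so FOLLOW(S) ⊇ FOLLOW(U) = {d}; in R'::=y z S, the suffix after S is empty, so FOLLOW(S) ⊇ FOLLOW(R') = {d}; in R'::=S, the suffix after S is empty, so FOLLOW(S) ⊇ FOLLOW(R') = {d}. Thus FOLLOW(S) = {d}.
FOLLOW(R): in U::=R R' S, R is followed by R' S with FIRST {λ, d, y}; in U::=R R' S, the suffix after R is nullable, so FOLLOW(R) ⊇ FOLLOW(U) = {d}; in U::=R z y, R is followed by z y with FIRST {z}; in S::=U R, the suffix after R is empty, so FOLLOW(R) ⊇ FOLLOW(S) = {d}. Thus FOLLOW(R) = {$, d, y, z}.

{$, d, y, z}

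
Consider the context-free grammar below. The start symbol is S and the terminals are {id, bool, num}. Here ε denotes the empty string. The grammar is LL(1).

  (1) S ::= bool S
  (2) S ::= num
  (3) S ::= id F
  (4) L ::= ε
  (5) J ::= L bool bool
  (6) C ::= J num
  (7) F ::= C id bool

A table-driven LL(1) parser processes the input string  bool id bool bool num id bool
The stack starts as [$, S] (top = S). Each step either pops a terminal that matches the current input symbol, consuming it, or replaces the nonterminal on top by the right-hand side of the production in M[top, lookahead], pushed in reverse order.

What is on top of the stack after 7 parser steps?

L

step 1: stack=$ S  input=bool id bool bool num id bool $  — expand S ::= bool S
step 2: stack=$ S bool  input=bool id bool bool num id bool $  — match bool
step 3: stack=$ S  input=id bool bool num id bool $  — expand S ::= id F
step 4: stack=$ F id  input=id bool bool num id bool $  — match id
step 5: stack=$ F  input=bool bool num id bool $  — expand F ::= C id bool
step 6: stack=$ bool id C  input=bool bool num id bool $  — expand C ::= J num
step 7: stack=$ bool id num J  input=bool bool num id bool $  — expand J ::= L bool bool
Stack after step 7: $ bool id num bool bool L (top = L).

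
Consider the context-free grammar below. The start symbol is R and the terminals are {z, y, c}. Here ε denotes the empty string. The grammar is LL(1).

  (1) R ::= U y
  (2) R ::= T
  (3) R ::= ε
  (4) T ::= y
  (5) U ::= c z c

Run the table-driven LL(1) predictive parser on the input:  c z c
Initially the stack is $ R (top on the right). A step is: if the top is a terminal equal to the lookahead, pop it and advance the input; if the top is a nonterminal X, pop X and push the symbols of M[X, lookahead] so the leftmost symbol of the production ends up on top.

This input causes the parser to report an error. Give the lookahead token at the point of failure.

     Stack      Input    Action
  1  $ R        c z c $  expand R ::= U y
  2  $ y U      c z c $  expand U ::= c z c
  3  $ y c z c  c z c $  match c
  4  $ y c z    z c $    match z
  5  $ y c      c $      match c
  6  $ y        $        error: top is terminal y but lookahead is $

$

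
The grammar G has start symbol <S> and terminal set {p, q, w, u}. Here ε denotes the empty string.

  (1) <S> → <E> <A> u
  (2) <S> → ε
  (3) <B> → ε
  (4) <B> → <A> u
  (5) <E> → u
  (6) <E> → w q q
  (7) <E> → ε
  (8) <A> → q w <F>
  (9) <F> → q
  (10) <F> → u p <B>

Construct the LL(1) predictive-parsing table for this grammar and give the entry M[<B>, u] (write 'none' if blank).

<B> → ε

FIRST(<E>): from <E>→u we get {u}; from <E>→w q q we get {w}; from <E>→ε we get {ε}. So FIRST(<E>) = {ε, u, w}.
FIRST(<A>): from <A>→q w <F> we get {q}. So FIRST(<A>) = {q}.
FIRST(<F>): from <F>→q we get {q}; from <F>→u p <B> we get {u}. So FIRST(<F>) = {q, u}.
FIRST(<S>): from <S>→<E> <A> u we get {q, u, w}; from <S>→ε we get {ε}. So FIRST(<S>) = {ε, q, u, w}.
FIRST(<B>): from <B>→ε we get {ε}; from <B>→<A> u we get {q}. So FIRST(<B>) = {ε, q}.
FOLLOW(<S>) includes $ since <S> is the start symbol.
FOLLOW(<F>): in <A>→q w <F>, the suffix after <F> is empty, so FOLLOW(<F>) ⊇ FOLLOW(<A>) = {u}. Thus FOLLOW(<F>) = {u}.
FOLLOW(<B>): in <F>→u p <B>, the suffix after <B> is empty, so FOLLOW(<B>) ⊇ FOLLOW(<F>) = {u}. Thus FOLLOW(<B>) = {u}.
For <B> → ε: FIRST(ε) = {ε}, so it goes in M[<B>, t] for t ∈ {}; since ε ∈ FIRST, also for every t ∈ FOLLOW(<B>) = {u}.
For <B> → <A> u: FIRST(<A> u) = {q}, so it goes in M[<B>, t] for t ∈ {q}.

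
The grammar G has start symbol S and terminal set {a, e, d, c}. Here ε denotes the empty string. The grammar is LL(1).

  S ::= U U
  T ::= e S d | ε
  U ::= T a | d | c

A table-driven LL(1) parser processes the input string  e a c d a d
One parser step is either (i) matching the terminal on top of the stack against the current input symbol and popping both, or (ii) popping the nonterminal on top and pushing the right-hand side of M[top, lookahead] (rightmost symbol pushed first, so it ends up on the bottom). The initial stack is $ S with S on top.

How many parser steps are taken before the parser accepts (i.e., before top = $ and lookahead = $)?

14

step 1: stack=$ S  input=e a c d a d $  — expand S ::= U U
step 2: stack=$ U U  input=e a c d a d $  — expand U ::= T a
step 3: stack=$ U a T  input=e a c d a d $  — expand T ::= e S d
step 4: stack=$ U a d S e  input=e a c d a d $  — match e
step 5: stack=$ U a d S  input=a c d a d $  — expand S ::= U U
step 6: stack=$ U a d U U  input=a c d a d $  — expand U ::= T a
step 7: stack=$ U a d U a T  input=a c d a d $  — expand T ::= ε
step 8: stack=$ U a d U a  input=a c d a d $  — match a
step 9: stack=$ U a d U  input=c d a d $  — expand U ::= c
step 10: stack=$ U a d c  input=c d a d $  — match c
step 11: stack=$ U a d  input=d a d $  — match d
step 12: stack=$ U a  input=a d $  — match a
step 13: stack=$ U  input=d $  — expand U ::= d
step 14: stack=$ d  input=d $  — match d
Accept reached after 14 steps.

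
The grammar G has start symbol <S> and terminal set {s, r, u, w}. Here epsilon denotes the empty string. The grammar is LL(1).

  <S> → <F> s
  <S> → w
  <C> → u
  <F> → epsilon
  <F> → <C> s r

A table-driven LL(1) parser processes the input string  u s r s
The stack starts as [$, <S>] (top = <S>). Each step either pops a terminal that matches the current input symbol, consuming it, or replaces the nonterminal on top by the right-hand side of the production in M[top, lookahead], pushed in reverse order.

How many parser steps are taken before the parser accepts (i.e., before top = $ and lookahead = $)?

7

step 1: stack=$ <S>  input=u s r s $  — expand <S> → <F> s
step 2: stack=$ s <F>  input=u s r s $  — expand <F> → <C> s r
step 3: stack=$ s r s <C>  input=u s r s $  — expand <C> → u
step 4: stack=$ s r s u  input=u s r s $  — match u
step 5: stack=$ s r s  input=s r s $  — match s
step 6: stack=$ s r  input=r s $  — match r
step 7: stack=$ s  input=s $  — match s
Accept reached after 7 steps.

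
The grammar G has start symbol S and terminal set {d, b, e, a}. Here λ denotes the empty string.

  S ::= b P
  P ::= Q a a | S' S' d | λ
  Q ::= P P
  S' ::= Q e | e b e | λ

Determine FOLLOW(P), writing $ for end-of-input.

FIRST(S) = {b}
FIRST(P) = {λ, a, d, e}  (via Q a a, S' S' d)
FIRST(Q) = {λ, a, d, e}  (via P P)
FIRST(S') = {λ, a, d, e}  (via Q e)
FOLLOW(S) includes $ since S is the start symbol.
FOLLOW(S): S appears on no right-hand side. Thus FOLLOW(S) = {$}.
FOLLOW(Q): in P::=Q a a, Q is followed by a a with FIRST {a}; in S'::=Q e, Q is followed by e with FIRST {e}. Thus FOLLOW(Q) = {a, e}.
FOLLOW(P): in S::=b P, the suffix after P is empty, so FOLLOW(P) ⊇ FOLLOW(S) = {$}; in Q::=P P (occurrence 1), P is followed by P with FIRST {λ, a, d, e}; in Q::=P P (occurrence 1), the suffix after P is nullable, so FOLLOW(P) ⊇ FOLLOW(Q) = {a, e}; in Q::=P P (occurrence 2), the suffix after P is empty, so FOLLOW(P) ⊇ FOLLOW(Q) = {a, e}. Thus FOLLOW(P) = {$, a, d, e}.
FOLLOW(S'): in P::=S' S' d (occurrence 1), S' is followed by S' d with FIRST {a, d, e}; in P::=S' S' d (occurrence 2), S' is followed by d with FIRST {d}. Thus FOLLOW(S') = {a, d, e}.

{$, a, d, e}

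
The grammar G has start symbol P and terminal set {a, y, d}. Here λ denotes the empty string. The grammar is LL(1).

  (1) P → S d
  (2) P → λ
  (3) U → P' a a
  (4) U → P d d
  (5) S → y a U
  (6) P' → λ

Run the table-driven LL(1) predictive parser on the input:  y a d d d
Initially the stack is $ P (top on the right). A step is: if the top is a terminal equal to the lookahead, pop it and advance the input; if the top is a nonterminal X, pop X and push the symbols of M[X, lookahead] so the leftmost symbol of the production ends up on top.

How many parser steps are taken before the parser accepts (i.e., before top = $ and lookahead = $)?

     Stack      Input        Action
  1  $ P        y a d d d $  expand P → S d
  2  $ d S      y a d d d $  expand S → y a U
  3  $ d U a y  y a d d d $  match y
  4  $ d U a    a d d d $    match a
  5  $ d U      d d d $      expand U → P d d
  6  $ d d d P  d d d $      expand P → λ
  7  $ d d d    d d d $      match d
  8  $ d d      d d $        match d
  9  $ d        d $          match d
Accept reached after 9 steps.

9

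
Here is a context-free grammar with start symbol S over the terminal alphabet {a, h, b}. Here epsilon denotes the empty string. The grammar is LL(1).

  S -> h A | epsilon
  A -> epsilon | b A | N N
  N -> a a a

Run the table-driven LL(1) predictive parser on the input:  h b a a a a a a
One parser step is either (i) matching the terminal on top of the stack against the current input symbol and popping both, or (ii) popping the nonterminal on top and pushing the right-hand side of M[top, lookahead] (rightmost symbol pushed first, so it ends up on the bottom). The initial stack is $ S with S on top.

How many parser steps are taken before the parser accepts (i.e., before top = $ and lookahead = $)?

13

step 1: stack=$ S  input=h b a a a a a a $  — expand S -> h A
step 2: stack=$ A h  input=h b a a a a a a $  — match h
step 3: stack=$ A  input=b a a a a a a $  — expand A -> b A
step 4: stack=$ A b  input=b a a a a a a $  — match b
step 5: stack=$ A  input=a a a a a a $  — expand A -> N N
step 6: stack=$ N N  input=a a a a a a $  — expand N -> a a a
step 7: stack=$ N a a a  input=a a a a a a $  — match a
step 8: stack=$ N a a  input=a a a a a $  — match a
step 9: stack=$ N a  input=a a a a $  — match a
step 10: stack=$ N  input=a a a $  — expand N -> a a a
step 11: stack=$ a a a  input=a a a $  — match a
step 12: stack=$ a a  input=a a $  — match a
step 13: stack=$ a  input=a $  — match a
Accept reached after 13 steps.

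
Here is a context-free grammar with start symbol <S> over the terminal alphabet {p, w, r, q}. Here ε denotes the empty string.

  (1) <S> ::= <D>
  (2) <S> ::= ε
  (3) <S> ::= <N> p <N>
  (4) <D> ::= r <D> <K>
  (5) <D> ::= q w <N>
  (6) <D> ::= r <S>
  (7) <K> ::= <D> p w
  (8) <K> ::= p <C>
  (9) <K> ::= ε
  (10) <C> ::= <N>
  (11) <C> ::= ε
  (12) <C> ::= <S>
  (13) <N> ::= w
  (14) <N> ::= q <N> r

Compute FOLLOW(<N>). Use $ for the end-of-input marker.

{$, p, q, r}

FIRST(<D>) = {q, r}
FIRST(<N>) = {q, w}
FIRST(<S>) = {ε, q, r, w}  (via <D>, <N> p <N>)
FIRST(<K>) = {ε, p, q, r}  (via <D> p w)
FIRST(<C>) = {ε, q, r, w}  (via <N>, <S>)
FOLLOW(<S>) includes $ since <S> is the start symbol.
FOLLOW(<S>): in <D>::=r <S>, the suffix after <S> is empty, so FOLLOW(<S>) ⊇ FOLLOW(<D>) = {$, p, q, r}; in <C>::=<S>, the suffix after <S> is empty, so FOLLOW(<S>) ⊇ FOLLOW(<C>) = {$, p, q, r}. Thus FOLLOW(<S>) = {$, p, q, r}.
FOLLOW(<D>): in <S>::=<D>, the suffix after <D> is empty, so FOLLOW(<D>) ⊇ FOLLOW(<S>) = {$, p, q, r}; in <D>::=r <D> <K>, <D> is followed by <K> with FIRST {ε, p, q, r}; in <D>::=r <D> <K>, the suffix after <D> is nullable (adds nothing new); in <K>::=<D> p w, <D> is followed by p w with FIRST {p}. Thus FOLLOW(<D>) = {$, p, q, r}.
FOLLOW(<K>): in <D>::=r <D> <K>, the suffix after <K> is empty, so FOLLOW(<K>) ⊇ FOLLOW(<D>) = {$, p, q, r}. Thus FOLLOW(<K>) = {$, p, q, r}.
FOLLOW(<C>): in <K>::=p <C>, the suffix after <C> is empty, so FOLLOW(<C>) ⊇ FOLLOW(<K>) = {$, p, q, r}. Thus FOLLOW(<C>) = {$, p, q, r}.
FOLLOW(<N>): in <S>::=<N> p <N> (occurrence 1), <N> is followed by p <N> with FIRST {p}; in <S>::=<N> p <N> (occurrence 2), the suffix after <N> is empty, so FOLLOW(<N>) ⊇ FOLLOW(<S>) = {$, p, q, r}; in <D>::=q w <N>, the suffix after <N> is empty, so FOLLOW(<N>) ⊇ FOLLOW(<D>) = {$, p, q, r}; in <C>::=<N>, the suffix after <N> is empty, so FOLLOW(<N>) ⊇ FOLLOW(<C>) = {$, p, q, r}; in <N>::=q <N> r, <N> is followed by r with FIRST {r}. Thus FOLLOW(<N>) = {$, p, q, r}.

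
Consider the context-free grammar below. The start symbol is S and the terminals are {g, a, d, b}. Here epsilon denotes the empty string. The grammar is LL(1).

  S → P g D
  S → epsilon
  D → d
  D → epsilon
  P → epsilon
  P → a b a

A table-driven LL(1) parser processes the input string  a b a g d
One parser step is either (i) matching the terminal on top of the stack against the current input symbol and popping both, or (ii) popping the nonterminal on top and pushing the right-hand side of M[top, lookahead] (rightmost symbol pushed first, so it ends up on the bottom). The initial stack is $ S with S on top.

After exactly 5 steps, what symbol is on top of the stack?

step 1: stack=$ S  input=a b a g d $  — expand S → P g D
step 2: stack=$ D g P  input=a b a g d $  — expand P → a b a
step 3: stack=$ D g a b a  input=a b a g d $  — match a
step 4: stack=$ D g a b  input=b a g d $  — match b
step 5: stack=$ D g a  input=a g d $  — match a
Stack after step 5: $ D g (top = g).

g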